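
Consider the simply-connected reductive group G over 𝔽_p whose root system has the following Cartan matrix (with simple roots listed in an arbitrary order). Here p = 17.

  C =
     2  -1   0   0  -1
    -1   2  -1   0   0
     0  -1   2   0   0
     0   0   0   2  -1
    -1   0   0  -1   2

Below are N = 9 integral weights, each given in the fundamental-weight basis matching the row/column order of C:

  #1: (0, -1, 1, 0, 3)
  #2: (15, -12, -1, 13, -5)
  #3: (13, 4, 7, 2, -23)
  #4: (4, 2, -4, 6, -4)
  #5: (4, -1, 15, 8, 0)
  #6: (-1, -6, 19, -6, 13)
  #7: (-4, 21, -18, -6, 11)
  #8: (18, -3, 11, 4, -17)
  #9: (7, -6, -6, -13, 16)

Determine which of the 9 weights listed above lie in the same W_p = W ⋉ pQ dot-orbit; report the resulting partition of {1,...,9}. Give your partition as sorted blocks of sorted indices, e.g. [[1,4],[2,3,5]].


A_5 Cartan matrix, 5 simple roots permuted; ρ=(1,1,1,1,1).

Alcove-folded reps (p=17, 9 weights, presented ϖ-order):

  [1] (1, 0, 2, 1, 4);  [2] (1, 0, 2, 1, 4);  [3] (2, 0, 3, 4, 3);  [4] (2, 0, 3, 4, 3);  [5] (1, 0, 2, 1, 4);  [6] (2, 0, 3, 4, 3);  [7] (2, 0, 3, 4, 3);  [8] (1, 0, 2, 1, 4);  [9] (2, 0, 3, 4, 3)

These 9 weights hit 2 W_17-dot-orbits; sizes (4, 5):

[[1, 2, 5, 8], [3, 4, 6, 7, 9]]


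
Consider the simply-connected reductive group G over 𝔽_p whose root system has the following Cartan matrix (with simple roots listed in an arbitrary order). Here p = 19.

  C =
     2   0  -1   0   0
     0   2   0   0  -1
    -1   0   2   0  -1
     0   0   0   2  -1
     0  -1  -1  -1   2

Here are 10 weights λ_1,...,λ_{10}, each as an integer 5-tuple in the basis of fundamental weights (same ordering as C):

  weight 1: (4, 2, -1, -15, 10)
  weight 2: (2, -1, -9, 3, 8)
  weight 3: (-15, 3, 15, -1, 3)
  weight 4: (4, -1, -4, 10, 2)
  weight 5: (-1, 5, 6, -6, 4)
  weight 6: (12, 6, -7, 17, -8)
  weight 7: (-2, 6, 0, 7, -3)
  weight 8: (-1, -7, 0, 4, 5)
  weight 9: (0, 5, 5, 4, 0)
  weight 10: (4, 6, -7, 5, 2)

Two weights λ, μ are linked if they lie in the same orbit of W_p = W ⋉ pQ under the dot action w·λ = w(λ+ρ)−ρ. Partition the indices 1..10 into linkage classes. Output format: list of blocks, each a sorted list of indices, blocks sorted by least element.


C ↔ D_5 under row/col permutation; |W(D_5)| = 1920.

Ā_19 reps of the 10 weights (D_5, coords as presented):

  λ_1 → (2, 0, 3, 11, 0) · λ_2 → (5, 0, 3, 4, 1) · λ_3 → (5, 0, 3, 4, 1) · λ_4 → (2, 0, 3, 11, 0) · λ_5 → (0, 6, 1, 5, 0) · λ_6 → (0, 6, 1, 5, 0) · λ_7 → (1, 5, 1, 6, 0) · λ_8 → (0, 6, 1, 5, 0) · λ_9 → (0, 6, 1, 5, 0) · λ_10 → (1, 4, 2, 3, 3)

Grouping the 10 weights by Ā_19-representative: 5 linkage classes.

[[1, 4], [2, 3], [5, 6, 8, 9], [7], [10]]


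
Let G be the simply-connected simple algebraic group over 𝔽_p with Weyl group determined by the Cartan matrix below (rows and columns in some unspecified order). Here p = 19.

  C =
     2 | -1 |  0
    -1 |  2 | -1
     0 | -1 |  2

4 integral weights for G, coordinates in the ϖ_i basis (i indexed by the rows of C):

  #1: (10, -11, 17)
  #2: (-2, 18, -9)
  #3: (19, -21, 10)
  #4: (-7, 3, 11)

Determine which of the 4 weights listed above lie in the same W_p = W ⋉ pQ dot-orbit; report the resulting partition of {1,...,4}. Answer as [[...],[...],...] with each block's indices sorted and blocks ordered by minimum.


C ↔ A_3 under row/col permutation; |W(A_3)| = 24.

λ_j+ρ reflected into Ā_19 (⟨·,θ^∨⟩≤19); 3-tuples as given:

  λ_1 → (1, 10, 8);  λ_2 → (1, 10, 8);  λ_3 → (1, 10, 8);  λ_4 → (4, 2, 10)

Grouping the 4 weights by Ā_19-representative: 2 linkage classes.

[[1, 2, 3], [4]]


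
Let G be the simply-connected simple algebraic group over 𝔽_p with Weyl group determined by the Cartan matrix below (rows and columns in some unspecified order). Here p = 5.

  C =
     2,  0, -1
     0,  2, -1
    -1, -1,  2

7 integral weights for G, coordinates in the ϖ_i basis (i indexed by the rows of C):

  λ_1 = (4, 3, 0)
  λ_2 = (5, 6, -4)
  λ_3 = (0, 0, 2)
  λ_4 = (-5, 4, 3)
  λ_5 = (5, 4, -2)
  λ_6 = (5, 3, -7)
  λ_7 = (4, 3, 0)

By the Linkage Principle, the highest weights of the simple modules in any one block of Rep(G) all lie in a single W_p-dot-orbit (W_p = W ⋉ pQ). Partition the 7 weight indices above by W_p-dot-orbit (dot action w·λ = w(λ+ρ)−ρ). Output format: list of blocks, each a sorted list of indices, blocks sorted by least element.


Cartan matrix: type A_3 (|W|=24); un-permuting the 3 rows.

Alcove-folded reps (p=5, 7 weights, presented ϖ-order):

  [1] (0, 1, 0);  [2] (2, 1, 0);  [3] (1, 1, 3);  [4] (0, 1, 0);  [5] (0, 1, 0);  [6] (1, 1, 3);  [7] (0, 1, 0)

Grouping the 7 weights by Ā_5-representative: 3 linkage classes.

[[1, 4, 5, 7], [2], [3, 6]]


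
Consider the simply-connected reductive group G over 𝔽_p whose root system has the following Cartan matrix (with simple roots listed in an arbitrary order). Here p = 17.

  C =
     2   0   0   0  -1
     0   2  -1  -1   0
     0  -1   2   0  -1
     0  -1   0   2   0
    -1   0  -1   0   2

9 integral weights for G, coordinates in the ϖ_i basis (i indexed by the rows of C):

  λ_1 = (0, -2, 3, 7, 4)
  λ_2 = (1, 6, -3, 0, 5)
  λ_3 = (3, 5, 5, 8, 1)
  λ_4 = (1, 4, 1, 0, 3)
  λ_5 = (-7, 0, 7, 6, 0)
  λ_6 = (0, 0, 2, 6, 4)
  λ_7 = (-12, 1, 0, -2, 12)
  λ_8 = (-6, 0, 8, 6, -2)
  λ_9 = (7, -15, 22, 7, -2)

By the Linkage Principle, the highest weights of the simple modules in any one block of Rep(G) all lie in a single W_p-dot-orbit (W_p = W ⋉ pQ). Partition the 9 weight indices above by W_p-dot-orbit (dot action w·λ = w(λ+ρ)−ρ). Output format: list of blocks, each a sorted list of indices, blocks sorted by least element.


Dynkin diagram of C (from the 8 off-diagonal −1 entries): A_5.

W_17-reps of the 9 weights in Ā_17 (same 5-coord order as C):

  λ_1+ρ ↦ (1, 1, 3, 7, 5) · λ_2+ρ ↦ (2, 5, 2, 1, 4) · λ_3+ρ ↦ (2, 5, 2, 1, 4) · λ_4+ρ ↦ (2, 5, 2, 1, 4) · λ_5+ρ ↦ (1, 1, 3, 7, 5) · λ_6+ρ ↦ (1, 1, 3, 7, 5) · λ_7+ρ ↦ (11, 1, 1, 1, 2) · λ_8+ρ ↦ (1, 1, 3, 7, 5) · λ_9+ρ ↦ (1, 1, 3, 7, 5)

The 9 indices split into 3 linkage classes (same alcove rep ⇔ same W_17-dot-orbit):

[[1, 5, 6, 8, 9], [2, 3, 4], [7]]


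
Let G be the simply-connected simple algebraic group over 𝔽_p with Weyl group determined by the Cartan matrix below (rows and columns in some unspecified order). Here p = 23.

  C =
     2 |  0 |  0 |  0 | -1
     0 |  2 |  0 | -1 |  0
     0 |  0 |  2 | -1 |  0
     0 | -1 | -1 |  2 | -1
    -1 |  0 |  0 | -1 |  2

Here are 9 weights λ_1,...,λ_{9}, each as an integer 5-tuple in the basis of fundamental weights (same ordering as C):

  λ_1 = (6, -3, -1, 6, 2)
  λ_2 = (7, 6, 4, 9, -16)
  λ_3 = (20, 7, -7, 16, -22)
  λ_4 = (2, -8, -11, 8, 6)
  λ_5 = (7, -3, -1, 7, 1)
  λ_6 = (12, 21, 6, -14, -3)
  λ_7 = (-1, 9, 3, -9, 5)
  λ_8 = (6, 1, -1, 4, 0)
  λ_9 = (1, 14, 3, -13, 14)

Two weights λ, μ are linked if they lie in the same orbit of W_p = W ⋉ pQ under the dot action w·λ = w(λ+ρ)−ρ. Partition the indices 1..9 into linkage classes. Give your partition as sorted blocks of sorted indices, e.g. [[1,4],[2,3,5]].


Dynkin diagram of C (from the 8 off-diagonal −1 entries): D_5.

Folding the 9 weights λ_j+ρ into Ā_23 (reps in the given 5-coord order):

  1: (7, 2, 0, 5, 1);  2: (7, 2, 0, 5, 1);  3: (2, 2, 4, 2, 0);  4: (2, 1, 2, 6, 1);  5: (7, 2, 0, 5, 1);  6: (2, 1, 2, 6, 1);  7: (2, 2, 4, 2, 0);  8: (7, 2, 0, 5, 1);  9: (1, 3, 8, 3, 1)

4 distinct reps among the 9 weights ⇒ 4 W_23-linkage classes:

[[1, 2, 5, 8], [3, 7], [4, 6], [9]]


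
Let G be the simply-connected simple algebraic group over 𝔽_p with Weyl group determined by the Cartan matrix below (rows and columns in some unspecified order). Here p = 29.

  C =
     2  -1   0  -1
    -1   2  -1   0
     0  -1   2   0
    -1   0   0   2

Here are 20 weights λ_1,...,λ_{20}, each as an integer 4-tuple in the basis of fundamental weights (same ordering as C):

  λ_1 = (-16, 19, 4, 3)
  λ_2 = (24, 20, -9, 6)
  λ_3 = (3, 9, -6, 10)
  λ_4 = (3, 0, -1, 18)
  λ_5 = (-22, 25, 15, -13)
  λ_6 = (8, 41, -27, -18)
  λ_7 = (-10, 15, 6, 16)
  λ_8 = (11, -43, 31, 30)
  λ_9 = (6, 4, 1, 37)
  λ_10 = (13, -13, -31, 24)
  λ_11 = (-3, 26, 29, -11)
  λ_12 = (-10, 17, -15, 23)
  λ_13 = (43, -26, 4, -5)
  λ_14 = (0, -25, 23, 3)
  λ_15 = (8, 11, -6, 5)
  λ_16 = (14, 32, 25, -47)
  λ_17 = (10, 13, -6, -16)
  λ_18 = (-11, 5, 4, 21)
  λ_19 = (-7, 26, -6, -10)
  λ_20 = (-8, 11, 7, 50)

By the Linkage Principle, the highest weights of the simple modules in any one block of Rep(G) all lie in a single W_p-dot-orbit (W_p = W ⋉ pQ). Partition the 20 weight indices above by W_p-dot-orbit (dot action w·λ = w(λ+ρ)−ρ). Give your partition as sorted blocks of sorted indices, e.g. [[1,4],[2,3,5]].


C ↔ A_4 under row/col permutation; |W(A_4)| = 120.

Each λ_j+ρ reduced to Ā_29; 4-tuples below use C's row order:

    λ_1 → (4, 5, 5, 11)
    λ_2 → (5, 3, 4, 8)
    λ_3 → (4, 5, 5, 11)
    λ_4 → (4, 1, 0, 19)
    λ_5 → (5, 3, 4, 8)
    λ_6 → (5, 3, 4, 8)
    λ_7 → (9, 7, 5, 6)
    λ_8 → (15, 1, 1, 10)
    λ_9 → (9, 7, 5, 6)
    λ_10 → (15, 1, 1, 10)
    λ_11 → (15, 1, 1, 10)
    λ_12 → (4, 5, 5, 11)
    λ_13 → (4, 5, 5, 11)
    λ_14 → (4, 1, 0, 19)
    λ_15 → (9, 7, 5, 6)
    λ_16 → (15, 1, 1, 10)
    λ_17 → (4, 5, 5, 11)
    λ_18 → (6, 4, 1, 12)
    λ_19 → (9, 7, 5, 6)
    λ_20 → (9, 7, 5, 6)

Partition of {1..20} into 6 W_29-dot-orbits:

[[1, 3, 12, 13, 17], [2, 5, 6], [4, 14], [7, 9, 15, 19, 20], [8, 10, 11, 16], [18]]


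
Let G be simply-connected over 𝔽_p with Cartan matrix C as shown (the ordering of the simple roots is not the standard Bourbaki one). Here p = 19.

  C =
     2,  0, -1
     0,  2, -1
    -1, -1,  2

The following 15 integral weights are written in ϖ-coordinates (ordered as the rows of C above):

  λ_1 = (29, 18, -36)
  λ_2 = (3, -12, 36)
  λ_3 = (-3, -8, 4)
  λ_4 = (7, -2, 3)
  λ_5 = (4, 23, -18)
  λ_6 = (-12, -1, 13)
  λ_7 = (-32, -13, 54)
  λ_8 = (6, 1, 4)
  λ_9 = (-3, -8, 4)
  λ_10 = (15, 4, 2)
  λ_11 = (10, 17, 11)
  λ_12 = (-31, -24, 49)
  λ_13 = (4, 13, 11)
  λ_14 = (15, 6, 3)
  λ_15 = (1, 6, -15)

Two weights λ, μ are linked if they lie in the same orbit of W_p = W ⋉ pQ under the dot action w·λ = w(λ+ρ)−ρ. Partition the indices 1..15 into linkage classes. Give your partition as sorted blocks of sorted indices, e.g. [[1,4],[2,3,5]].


C ↔ A_3 under row/col permutation; |W(A_3)| = 24.

Alcove-folded reps (p=19, 15 weights, presented ϖ-order):

    1: (11, 0, 3)
    2: (8, 1, 3)
    3: (2, 3, 2)
    4: (8, 1, 3)
    5: (7, 2, 5)
    6: (11, 0, 3)
    7: (7, 2, 5)
    8: (7, 2, 5)
    9: (2, 3, 2)
    10: (11, 0, 3)
    11: (8, 1, 3)
    12: (8, 1, 3)
    13: (7, 2, 5)
    14: (8, 1, 3)
    15: (7, 2, 5)

4 distinct reps among the 15 weights ⇒ 4 W_19-linkage classes:

[[1, 6, 10], [2, 4, 11, 12, 14], [3, 9], [5, 7, 8, 13, 15]]


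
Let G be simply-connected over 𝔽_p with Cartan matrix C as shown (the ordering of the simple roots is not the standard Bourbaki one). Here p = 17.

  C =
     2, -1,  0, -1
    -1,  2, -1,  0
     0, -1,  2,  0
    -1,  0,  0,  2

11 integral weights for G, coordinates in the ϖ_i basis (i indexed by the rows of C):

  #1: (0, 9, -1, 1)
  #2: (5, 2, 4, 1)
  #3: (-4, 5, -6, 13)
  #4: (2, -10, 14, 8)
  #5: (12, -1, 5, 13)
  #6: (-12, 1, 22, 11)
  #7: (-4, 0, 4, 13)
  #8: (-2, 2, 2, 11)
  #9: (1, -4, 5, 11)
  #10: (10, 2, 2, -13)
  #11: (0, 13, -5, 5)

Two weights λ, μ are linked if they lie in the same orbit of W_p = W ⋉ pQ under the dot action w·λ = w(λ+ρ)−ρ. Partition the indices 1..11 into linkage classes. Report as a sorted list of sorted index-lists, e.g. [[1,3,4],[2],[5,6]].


Dynkin diagram of C (from the 6 off-diagonal −1 entries): A_4.

λ_j+ρ reflected into Ā_17 (⟨·,θ^∨⟩≤17); 4-tuples as given:

  1: (1, 10, 0, 2);  2: (6, 3, 5, 2);  3: (1, 2, 3, 11);  4: (6, 3, 5, 2);  5: (1, 10, 0, 2);  6: (6, 3, 5, 2);  7: (1, 2, 3, 11);  8: (1, 2, 3, 11);  9: (1, 2, 3, 11);  10: (1, 2, 3, 11);  11: (1, 10, 0, 2)

The 11 indices split into 3 linkage classes (same alcove rep ⇔ same W_17-dot-orbit):

[[1, 5, 11], [2, 4, 6], [3, 7, 8, 9, 10]]


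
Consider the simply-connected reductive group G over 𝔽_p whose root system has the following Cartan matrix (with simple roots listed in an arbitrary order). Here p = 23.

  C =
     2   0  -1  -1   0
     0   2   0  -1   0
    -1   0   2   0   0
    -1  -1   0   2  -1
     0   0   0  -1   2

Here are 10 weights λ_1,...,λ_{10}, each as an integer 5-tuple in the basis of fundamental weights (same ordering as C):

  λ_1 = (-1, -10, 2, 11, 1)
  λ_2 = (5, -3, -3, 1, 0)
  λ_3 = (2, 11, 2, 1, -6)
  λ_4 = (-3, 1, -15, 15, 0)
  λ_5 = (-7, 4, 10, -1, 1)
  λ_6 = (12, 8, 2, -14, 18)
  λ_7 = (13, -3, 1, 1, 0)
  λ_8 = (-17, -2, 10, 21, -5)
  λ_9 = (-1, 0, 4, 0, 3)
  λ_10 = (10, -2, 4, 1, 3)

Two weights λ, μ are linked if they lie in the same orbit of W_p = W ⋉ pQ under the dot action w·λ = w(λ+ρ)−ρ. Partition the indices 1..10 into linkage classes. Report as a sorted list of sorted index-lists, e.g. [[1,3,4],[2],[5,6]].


Cartan matrix: type D_5 (|W|=1920); un-permuting the 5 rows.

Ā_23 reps of the 10 weights (D_5, coords as presented):

    λ_1 → (0, 9, 3, 3, 2)
    λ_2 → (4, 2, 2, 0, 1)
    λ_3 → (0, 9, 3, 3, 2)
    λ_4 → (4, 2, 2, 0, 1)
    λ_5 → (0, 1, 5, 1, 4)
    λ_6 → (3, 4, 5, 1, 6)
    λ_7 → (4, 2, 2, 0, 1)
    λ_8 → (0, 1, 5, 1, 4)
    λ_9 → (0, 1, 5, 1, 4)
    λ_10 → (0, 1, 5, 1, 4)

Linkage partition of the 10 weights (4 classes, p=23):

[[1, 3], [2, 4, 7], [5, 8, 9, 10], [6]]


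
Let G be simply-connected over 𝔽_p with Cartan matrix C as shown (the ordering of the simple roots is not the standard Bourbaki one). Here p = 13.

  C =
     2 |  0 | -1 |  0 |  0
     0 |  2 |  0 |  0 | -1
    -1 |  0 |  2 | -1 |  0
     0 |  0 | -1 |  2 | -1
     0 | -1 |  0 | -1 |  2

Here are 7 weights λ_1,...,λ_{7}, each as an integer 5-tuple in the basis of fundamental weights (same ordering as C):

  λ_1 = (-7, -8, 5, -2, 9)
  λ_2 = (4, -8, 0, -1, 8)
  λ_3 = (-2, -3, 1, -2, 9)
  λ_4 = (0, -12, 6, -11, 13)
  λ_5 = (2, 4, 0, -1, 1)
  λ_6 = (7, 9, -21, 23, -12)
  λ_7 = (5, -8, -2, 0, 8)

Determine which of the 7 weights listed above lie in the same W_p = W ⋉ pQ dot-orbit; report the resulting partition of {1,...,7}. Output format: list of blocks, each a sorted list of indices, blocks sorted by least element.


C ↔ A_5 under row/col permutation; |W(A_5)| = 720.

Ā_13 reps of the 7 weights (A_5, coords as presented):

  [1] (3, 5, 1, 0, 2)
  [2] (3, 5, 1, 0, 2)
  [3] (1, 2, 0, 1, 7)
  [4] (1, 3, 1, 0, 7)
  [5] (3, 5, 1, 0, 2)
  [6] (1, 3, 1, 0, 7)
  [7] (3, 5, 1, 0, 2)

Partition of {1..7} into 3 W_13-dot-orbits:

[[1, 2, 5, 7], [3], [4, 6]]


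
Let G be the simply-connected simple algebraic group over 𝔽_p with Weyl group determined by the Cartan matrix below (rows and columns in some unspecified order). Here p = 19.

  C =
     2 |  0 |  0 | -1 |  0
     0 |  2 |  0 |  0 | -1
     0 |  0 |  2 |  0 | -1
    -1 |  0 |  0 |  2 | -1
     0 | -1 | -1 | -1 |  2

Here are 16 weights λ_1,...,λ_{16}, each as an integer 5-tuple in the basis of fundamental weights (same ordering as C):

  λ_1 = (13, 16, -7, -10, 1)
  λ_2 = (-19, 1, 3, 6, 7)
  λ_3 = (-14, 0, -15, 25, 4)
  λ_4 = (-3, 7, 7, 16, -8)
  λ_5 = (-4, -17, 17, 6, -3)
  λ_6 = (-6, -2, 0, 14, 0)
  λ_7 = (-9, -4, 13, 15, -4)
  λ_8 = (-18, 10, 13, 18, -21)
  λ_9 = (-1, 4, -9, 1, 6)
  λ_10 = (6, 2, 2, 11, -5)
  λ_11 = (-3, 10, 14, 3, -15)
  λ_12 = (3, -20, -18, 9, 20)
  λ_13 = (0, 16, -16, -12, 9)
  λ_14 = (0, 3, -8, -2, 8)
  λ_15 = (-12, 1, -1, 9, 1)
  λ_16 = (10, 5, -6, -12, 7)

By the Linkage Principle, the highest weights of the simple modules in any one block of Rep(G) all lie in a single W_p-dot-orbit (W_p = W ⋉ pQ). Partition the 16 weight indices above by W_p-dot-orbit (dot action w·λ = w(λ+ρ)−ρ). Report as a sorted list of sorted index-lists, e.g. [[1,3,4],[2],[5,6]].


Cartan matrix: type D_5 (|W|=1920); un-permuting the 5 rows.

W_19-reps of the 16 weights in Ā_19 (same 5-coord order as C):

    1: (0, 4, 7, 1, 1)
    2: (5, 1, 1, 2, 0)
    3: (0, 4, 7, 1, 1)
    4: (5, 1, 1, 2, 0)
    5: (10, 2, 0, 1, 1)
    6: (5, 1, 1, 2, 0)
    7: (0, 2, 3, 3, 3)
    8: (0, 4, 7, 1, 1)
    9: (0, 4, 7, 1, 1)
    10: (5, 1, 1, 2, 0)
    11: (10, 2, 0, 1, 1)
    12: (10, 2, 0, 1, 1)
    13: (5, 1, 1, 2, 0)
    14: (0, 4, 7, 1, 1)
    15: (10, 2, 0, 1, 1)
    16: (0, 2, 3, 3, 3)

The 16 indices split into 4 linkage classes (same alcove rep ⇔ same W_19-dot-orbit):

[[1, 3, 8, 9, 14], [2, 4, 6, 10, 13], [5, 11, 12, 15], [7, 16]]


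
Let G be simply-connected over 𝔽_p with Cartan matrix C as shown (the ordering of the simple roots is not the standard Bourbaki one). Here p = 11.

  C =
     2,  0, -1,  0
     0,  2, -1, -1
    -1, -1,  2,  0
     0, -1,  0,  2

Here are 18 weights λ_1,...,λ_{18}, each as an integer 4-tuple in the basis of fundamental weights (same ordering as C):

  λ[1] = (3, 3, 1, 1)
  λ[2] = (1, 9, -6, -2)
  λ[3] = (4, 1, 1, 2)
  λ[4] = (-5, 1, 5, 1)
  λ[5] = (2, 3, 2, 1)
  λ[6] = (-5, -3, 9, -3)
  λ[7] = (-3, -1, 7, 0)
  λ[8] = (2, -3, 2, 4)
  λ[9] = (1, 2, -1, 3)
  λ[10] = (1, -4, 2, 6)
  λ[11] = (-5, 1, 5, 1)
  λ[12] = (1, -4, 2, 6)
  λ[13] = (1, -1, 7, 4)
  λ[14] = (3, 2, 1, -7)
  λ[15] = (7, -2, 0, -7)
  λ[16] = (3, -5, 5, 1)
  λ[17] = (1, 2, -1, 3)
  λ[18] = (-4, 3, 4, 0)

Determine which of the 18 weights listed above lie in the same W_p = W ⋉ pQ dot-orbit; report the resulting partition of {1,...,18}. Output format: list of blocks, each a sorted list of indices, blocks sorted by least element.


A_4 Cartan matrix, 4 simple roots permuted; ρ=(1,1,1,1).

Folding the 18 weights λ_j+ρ into Ā_11 (reps in the given 4-coord order):

  λ_1+ρ ↦ (3, 4, 2, 1) · λ_2+ρ ↦ (3, 4, 2, 1) · λ_3+ρ ↦ (4, 2, 2, 2) · λ_4+ρ ↦ (4, 2, 2, 2) · λ_5+ρ ↦ (2, 4, 3, 1) · λ_6+ρ ↦ (4, 2, 2, 2) · λ_7+ρ ↦ (2, 0, 6, 1) · λ_8+ρ ↦ (3, 2, 1, 3) · λ_9+ρ ↦ (2, 3, 0, 4) · λ_10+ρ ↦ (2, 3, 0, 4) · λ_11+ρ ↦ (4, 2, 2, 2) · λ_12+ρ ↦ (2, 3, 0, 4) · λ_13+ρ ↦ (2, 0, 6, 1) · λ_14+ρ ↦ (3, 2, 1, 3) · λ_15+ρ ↦ (2, 0, 6, 1) · λ_16+ρ ↦ (4, 2, 2, 2) · λ_17+ρ ↦ (2, 3, 0, 4) · λ_18+ρ ↦ (3, 4, 2, 1)

Partition of {1..18} into 6 W_11-dot-orbits:

[[1, 2, 18], [3, 4, 6, 11, 16], [5], [7, 13, 15], [8, 14], [9, 10, 12, 17]]


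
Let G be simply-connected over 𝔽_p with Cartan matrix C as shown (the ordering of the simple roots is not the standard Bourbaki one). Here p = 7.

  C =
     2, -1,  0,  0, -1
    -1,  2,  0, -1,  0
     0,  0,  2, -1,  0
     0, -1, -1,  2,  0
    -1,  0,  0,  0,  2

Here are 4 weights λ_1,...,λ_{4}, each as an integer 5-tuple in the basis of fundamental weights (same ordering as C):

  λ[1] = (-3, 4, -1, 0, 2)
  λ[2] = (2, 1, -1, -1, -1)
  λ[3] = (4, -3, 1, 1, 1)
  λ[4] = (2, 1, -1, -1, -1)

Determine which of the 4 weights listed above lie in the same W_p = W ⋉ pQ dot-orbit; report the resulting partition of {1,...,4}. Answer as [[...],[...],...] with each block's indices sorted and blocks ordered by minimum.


A_5 Cartan matrix, 5 simple roots permuted; ρ=(1,1,1,1,1).

λ_j+ρ reflected into Ā_7 (⟨·,θ^∨⟩≤7); 5-tuples as given:

  1: (2, 3, 0, 1, 1);  2: (3, 2, 0, 0, 0);  3: (3, 2, 0, 0, 0);  4: (3, 2, 0, 0, 0)

Grouping the 4 weights by Ā_7-representative: 2 linkage classes.

[[1], [2, 3, 4]]


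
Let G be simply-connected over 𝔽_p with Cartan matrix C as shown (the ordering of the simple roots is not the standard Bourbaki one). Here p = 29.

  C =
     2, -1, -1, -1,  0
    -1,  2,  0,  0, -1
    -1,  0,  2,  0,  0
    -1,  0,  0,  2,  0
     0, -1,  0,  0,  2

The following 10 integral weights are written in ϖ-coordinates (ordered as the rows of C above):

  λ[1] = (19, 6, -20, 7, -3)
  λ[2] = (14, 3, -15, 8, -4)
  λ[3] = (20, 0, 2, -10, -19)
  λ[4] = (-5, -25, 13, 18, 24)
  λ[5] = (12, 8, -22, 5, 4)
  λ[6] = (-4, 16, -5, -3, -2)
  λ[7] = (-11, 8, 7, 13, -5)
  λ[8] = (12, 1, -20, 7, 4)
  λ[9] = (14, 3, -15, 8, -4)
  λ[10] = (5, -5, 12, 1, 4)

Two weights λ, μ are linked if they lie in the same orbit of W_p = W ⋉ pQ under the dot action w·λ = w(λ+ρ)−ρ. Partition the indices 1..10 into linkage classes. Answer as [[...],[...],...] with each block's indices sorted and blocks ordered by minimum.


C ↔ D_5 under row/col permutation; |W(D_5)| = 1920.

Alcove-folded reps (p=29, 10 weights, presented ϖ-order):

  λ_1 → (2, 4, 13, 2, 1)
  λ_2 → (1, 0, 14, 9, 3)
  λ_3 → (3, 4, 2, 4, 1)
  λ_4 → (1, 0, 14, 9, 3)
  λ_5 → (2, 4, 13, 2, 1)
  λ_6 → (3, 4, 2, 4, 1)
  λ_7 → (3, 4, 2, 4, 1)
  λ_8 → (2, 4, 13, 2, 1)
  λ_9 → (1, 0, 14, 9, 3)
  λ_10 → (2, 4, 13, 2, 1)

These 10 weights hit 3 W_29-dot-orbits; sizes (4, 3, 3):

[[1, 5, 8, 10], [2, 4, 9], [3, 6, 7]]


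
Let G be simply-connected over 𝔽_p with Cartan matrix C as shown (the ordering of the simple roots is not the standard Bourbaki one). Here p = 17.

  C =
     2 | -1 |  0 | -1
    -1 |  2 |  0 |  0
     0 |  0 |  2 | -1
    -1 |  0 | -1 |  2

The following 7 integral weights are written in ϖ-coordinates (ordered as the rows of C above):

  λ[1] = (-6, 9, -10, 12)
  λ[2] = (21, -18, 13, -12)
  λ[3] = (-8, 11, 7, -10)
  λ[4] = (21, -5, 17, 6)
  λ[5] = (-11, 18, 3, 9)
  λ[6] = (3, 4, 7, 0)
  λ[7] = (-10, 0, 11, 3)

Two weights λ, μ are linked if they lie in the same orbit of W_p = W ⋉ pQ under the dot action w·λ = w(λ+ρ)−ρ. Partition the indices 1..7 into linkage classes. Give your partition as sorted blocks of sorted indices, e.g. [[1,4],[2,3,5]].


Type A_4, rank 4, |W|=120; reorder rows/cols to standard.

Folding the 7 weights λ_j+ρ into Ā_17 (reps in the given 4-coord order):

  1: (4, 4, 7, 1);  2: (6, 3, 5, 0);  3: (4, 4, 7, 1);  4: (4, 4, 7, 1);  5: (8, 3, 0, 2);  6: (4, 4, 7, 1);  7: (4, 4, 7, 1)

Linkage partition of the 7 weights (3 classes, p=17):

[[1, 3, 4, 6, 7], [2], [5]]


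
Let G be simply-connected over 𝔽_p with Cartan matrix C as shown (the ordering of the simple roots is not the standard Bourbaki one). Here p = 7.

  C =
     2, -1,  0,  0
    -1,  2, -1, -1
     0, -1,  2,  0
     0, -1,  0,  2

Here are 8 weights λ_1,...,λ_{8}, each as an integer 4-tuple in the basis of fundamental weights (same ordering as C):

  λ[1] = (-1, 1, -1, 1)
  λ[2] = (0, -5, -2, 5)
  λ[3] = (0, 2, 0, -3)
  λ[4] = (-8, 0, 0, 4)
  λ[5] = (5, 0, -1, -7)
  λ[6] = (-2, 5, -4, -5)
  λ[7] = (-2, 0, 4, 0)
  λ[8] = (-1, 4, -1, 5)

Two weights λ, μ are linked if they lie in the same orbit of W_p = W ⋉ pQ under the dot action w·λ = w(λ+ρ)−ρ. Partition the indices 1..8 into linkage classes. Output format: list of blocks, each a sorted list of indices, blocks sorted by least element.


Dynkin diagram of C (from the 6 off-diagonal −1 entries): D_4.

Ā_7 reps of the 8 weights (D_4, coords as presented):

  [1] (0, 2, 0, 2) · [2] (1, 1, 1, 2) · [3] (1, 1, 1, 2) · [4] (1, 0, 5, 1) · [5] (1, 0, 5, 1) · [6] (1, 1, 1, 2) · [7] (1, 0, 5, 1) · [8] (0, 2, 0, 2)

These 8 weights hit 3 W_7-dot-orbits; sizes (2, 3, 3):

[[1, 8], [2, 3, 6], [4, 5, 7]]


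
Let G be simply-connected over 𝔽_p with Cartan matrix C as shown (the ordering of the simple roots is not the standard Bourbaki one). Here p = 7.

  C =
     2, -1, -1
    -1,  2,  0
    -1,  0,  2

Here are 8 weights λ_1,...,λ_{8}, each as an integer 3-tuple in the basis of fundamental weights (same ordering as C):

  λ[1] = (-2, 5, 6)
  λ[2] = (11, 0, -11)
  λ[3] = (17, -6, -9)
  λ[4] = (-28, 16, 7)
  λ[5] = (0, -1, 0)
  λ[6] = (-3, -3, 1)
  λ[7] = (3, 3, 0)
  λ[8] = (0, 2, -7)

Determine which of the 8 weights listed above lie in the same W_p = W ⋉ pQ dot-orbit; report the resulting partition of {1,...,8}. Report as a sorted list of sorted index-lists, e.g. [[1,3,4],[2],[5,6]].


Type A_3, rank 3, |W|=24; reorder rows/cols to standard.

Folding the 8 weights λ_j+ρ into Ā_7 (reps in the given 3-coord order):

    λ_1 → (1, 0, 1)
    λ_2 → (3, 2, 1)
    λ_3 → (3, 2, 1)
    λ_4 → (3, 2, 1)
    λ_5 → (1, 0, 1)
    λ_6 → (0, 2, 2)
    λ_7 → (3, 2, 1)
    λ_8 → (3, 2, 1)

Grouping the 8 weights by Ā_7-representative: 3 linkage classes.

[[1, 5], [2, 3, 4, 7, 8], [6]]


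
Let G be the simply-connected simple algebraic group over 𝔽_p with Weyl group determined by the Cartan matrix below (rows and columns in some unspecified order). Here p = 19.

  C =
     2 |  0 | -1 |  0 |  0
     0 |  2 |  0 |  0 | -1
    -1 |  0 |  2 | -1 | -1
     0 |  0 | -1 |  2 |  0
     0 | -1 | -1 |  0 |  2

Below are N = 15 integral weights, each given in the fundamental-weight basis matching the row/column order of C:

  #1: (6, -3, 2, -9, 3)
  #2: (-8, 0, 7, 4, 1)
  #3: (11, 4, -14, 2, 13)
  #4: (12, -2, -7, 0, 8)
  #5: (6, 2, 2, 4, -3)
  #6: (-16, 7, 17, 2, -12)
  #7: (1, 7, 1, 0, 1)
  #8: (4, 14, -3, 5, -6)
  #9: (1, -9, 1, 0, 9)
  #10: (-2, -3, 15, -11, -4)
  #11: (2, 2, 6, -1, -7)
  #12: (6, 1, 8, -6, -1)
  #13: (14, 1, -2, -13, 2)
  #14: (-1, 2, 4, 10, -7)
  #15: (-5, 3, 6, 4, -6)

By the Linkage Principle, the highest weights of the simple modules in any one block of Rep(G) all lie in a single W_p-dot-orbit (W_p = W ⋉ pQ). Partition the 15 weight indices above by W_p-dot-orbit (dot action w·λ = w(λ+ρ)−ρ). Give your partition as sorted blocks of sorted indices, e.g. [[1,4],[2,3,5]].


Root system D_5: the 5×5 matrix C matches after relabeling.

Each λ_j+ρ reduced to Ā_19; 5-tuples below use C's row order:

  λ_1 → (2, 1, 2, 3, 2)
  λ_2 → (7, 1, 1, 5, 2)
  λ_3 → (1, 3, 0, 10, 2)
  λ_4 → (7, 1, 1, 5, 2)
  λ_5 → (7, 1, 1, 5, 2)
  λ_6 → (7, 1, 1, 5, 2)
  λ_7 → (2, 8, 2, 1, 2)
  λ_8 → (2, 8, 2, 1, 2)
  λ_9 → (2, 8, 2, 1, 2)
  λ_10 → (1, 3, 0, 10, 2)
  λ_11 → (3, 3, 1, 0, 3)
  λ_12 → (7, 1, 1, 5, 2)
  λ_13 → (2, 8, 2, 1, 2)
  λ_14 → (1, 3, 0, 10, 2)
  λ_15 → (2, 1, 2, 3, 2)

Grouping the 15 weights by Ā_19-representative: 5 linkage classes.

[[1, 15], [2, 4, 5, 6, 12], [3, 10, 14], [7, 8, 9, 13], [11]]


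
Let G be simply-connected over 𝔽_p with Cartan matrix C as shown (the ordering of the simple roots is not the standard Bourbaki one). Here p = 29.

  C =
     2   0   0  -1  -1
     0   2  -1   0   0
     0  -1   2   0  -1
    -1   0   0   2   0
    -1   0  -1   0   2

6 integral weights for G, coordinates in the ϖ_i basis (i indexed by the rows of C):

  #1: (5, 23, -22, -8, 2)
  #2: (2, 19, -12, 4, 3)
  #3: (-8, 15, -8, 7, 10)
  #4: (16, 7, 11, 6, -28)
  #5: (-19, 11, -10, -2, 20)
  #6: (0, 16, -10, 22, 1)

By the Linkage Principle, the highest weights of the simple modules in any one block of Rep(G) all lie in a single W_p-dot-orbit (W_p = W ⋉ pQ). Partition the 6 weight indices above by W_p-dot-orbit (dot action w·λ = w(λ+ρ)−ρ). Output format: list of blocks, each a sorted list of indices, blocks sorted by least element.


Cartan matrix: type A_5 (|W|=720); un-permuting the 5 rows.

Ā_29 reps of the 6 weights (A_5, coords as presented):

  [1] (6, 3, 2, 12, 1) · [2] (4, 9, 4, 1, 3) · [3] (4, 9, 4, 1, 3) · [4] (7, 7, 8, 3, 2) · [5] (6, 3, 2, 12, 1) · [6] (6, 3, 2, 12, 1)

Grouping the 6 weights by Ā_29-representative: 3 linkage classes.

[[1, 5, 6], [2, 3], [4]]


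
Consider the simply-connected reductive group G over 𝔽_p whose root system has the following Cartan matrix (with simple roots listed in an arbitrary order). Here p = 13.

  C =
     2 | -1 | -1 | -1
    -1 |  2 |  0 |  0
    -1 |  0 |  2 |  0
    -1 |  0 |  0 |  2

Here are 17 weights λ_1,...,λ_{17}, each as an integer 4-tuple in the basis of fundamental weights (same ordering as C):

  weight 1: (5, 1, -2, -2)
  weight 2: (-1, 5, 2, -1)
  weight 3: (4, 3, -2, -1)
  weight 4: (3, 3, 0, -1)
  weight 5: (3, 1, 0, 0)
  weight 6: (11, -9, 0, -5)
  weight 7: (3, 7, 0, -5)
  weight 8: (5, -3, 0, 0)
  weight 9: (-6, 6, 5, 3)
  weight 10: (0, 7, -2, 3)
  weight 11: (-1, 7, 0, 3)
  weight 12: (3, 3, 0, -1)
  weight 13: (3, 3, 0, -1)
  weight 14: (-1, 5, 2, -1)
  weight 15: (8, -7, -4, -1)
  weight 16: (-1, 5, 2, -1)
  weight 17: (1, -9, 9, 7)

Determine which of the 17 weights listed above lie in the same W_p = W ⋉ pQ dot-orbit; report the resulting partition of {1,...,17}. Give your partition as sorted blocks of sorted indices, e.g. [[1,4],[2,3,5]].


D_4 Cartan matrix, 4 simple roots permuted; ρ=(1,1,1,1).

W_13-reps of the 17 weights in Ā_13 (same 4-coord order as C):

  λ_1+ρ ↦ (4, 2, 1, 1) · λ_2+ρ ↦ (0, 6, 3, 0) · λ_3+ρ ↦ (4, 4, 1, 0) · λ_4+ρ ↦ (4, 4, 1, 0) · λ_5+ρ ↦ (4, 2, 1, 1) · λ_6+ρ ↦ (0, 8, 1, 4) · λ_7+ρ ↦ (0, 8, 1, 4) · λ_8+ρ ↦ (4, 2, 1, 1) · λ_9+ρ ↦ (4, 2, 1, 1) · λ_10+ρ ↦ (0, 8, 1, 4) · λ_11+ρ ↦ (0, 8, 1, 4) · λ_12+ρ ↦ (4, 4, 1, 0) · λ_13+ρ ↦ (4, 4, 1, 0) · λ_14+ρ ↦ (0, 6, 3, 0) · λ_15+ρ ↦ (0, 6, 3, 0) · λ_16+ρ ↦ (0, 6, 3, 0) · λ_17+ρ ↦ (1, 1, 3, 1)

5 distinct reps among the 17 weights ⇒ 5 W_13-linkage classes:

[[1, 5, 8, 9], [2, 14, 15, 16], [3, 4, 12, 13], [6, 7, 10, 11], [17]]


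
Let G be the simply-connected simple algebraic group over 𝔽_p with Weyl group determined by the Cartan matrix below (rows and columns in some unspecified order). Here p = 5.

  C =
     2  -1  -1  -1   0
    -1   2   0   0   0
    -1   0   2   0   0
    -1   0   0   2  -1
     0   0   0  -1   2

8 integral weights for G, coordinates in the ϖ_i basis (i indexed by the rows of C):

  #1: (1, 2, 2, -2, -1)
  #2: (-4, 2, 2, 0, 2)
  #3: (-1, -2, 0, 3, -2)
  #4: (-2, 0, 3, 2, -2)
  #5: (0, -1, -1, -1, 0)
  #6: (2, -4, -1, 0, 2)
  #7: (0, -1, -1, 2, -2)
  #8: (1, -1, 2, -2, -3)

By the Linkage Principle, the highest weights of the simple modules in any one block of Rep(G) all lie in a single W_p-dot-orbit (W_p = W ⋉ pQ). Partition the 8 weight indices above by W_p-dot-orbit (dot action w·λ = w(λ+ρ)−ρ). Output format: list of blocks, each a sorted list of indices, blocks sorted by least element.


Dynkin diagram of C (from the 8 off-diagonal −1 entries): D_5.

Ā_5 reps of the 8 weights (D_5, coords as presented):

  λ_1+ρ ↦ (1, 0, 0, 0, 1);  λ_2+ρ ↦ (1, 0, 0, 0, 1);  λ_3+ρ ↦ (1, 0, 0, 0, 1);  λ_4+ρ ↦ (0, 1, 2, 0, 1);  λ_5+ρ ↦ (1, 0, 0, 0, 1);  λ_6+ρ ↦ (0, 1, 2, 0, 1);  λ_7+ρ ↦ (1, 0, 0, 0, 1);  λ_8+ρ ↦ (0, 1, 2, 0, 1)

Linkage partition of the 8 weights (2 classes, p=5):

[[1, 2, 3, 5, 7], [4, 6, 8]]


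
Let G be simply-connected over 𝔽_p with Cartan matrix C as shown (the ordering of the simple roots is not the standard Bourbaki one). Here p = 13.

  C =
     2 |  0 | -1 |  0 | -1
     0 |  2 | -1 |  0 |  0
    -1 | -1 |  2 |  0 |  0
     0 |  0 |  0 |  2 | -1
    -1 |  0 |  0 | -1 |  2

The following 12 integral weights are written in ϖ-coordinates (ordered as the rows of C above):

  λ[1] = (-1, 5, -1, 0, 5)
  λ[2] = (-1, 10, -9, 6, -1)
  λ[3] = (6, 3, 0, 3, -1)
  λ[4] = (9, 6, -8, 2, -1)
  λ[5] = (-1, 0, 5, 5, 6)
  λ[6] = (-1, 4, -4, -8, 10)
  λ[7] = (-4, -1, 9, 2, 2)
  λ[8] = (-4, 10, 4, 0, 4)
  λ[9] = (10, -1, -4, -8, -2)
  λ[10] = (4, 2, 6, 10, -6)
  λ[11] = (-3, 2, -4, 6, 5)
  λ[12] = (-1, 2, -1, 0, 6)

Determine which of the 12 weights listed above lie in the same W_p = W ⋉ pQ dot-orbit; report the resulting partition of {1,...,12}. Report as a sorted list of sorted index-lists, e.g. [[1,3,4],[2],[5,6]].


C ↔ A_5 under row/col permutation; |W(A_5)| = 720.

Each λ_j+ρ reduced to Ā_13; 5-tuples below use C's row order:

    1: (0, 6, 0, 1, 6)
    2: (0, 3, 0, 1, 7)
    3: (7, 1, 1, 1, 0)
    4: (3, 0, 7, 3, 0)
    5: (0, 6, 0, 1, 6)
    6: (3, 2, 0, 7, 1)
    7: (3, 0, 7, 3, 0)
    8: (0, 5, 2, 2, 3)
    9: (0, 3, 0, 1, 7)
    10: (0, 5, 2, 2, 3)
    11: (3, 2, 0, 7, 1)
    12: (0, 3, 0, 1, 7)

Linkage partition of the 12 weights (6 classes, p=13):

[[1, 5], [2, 9, 12], [3], [4, 7], [6, 11], [8, 10]]


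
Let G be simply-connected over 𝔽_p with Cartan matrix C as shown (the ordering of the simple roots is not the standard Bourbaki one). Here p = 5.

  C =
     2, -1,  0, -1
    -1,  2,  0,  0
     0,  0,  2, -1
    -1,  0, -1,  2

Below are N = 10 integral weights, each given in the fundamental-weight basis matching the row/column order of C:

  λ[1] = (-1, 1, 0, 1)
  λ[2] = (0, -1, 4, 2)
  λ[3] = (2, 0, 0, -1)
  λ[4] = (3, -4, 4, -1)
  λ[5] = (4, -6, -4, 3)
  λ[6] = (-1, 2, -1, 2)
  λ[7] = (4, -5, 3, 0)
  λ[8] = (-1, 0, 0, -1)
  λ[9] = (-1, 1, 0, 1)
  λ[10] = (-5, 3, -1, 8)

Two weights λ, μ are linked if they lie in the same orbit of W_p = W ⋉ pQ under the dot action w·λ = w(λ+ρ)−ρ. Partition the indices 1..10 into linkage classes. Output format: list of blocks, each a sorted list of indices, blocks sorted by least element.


Dynkin diagram of C (from the 6 off-diagonal −1 entries): A_4.

Each λ_j+ρ reduced to Ā_5; 4-tuples below use C's row order:

  1: (0, 2, 1, 2);  2: (3, 1, 1, 0);  3: (3, 1, 1, 0);  4: (0, 1, 1, 0);  5: (0, 1, 1, 0);  6: (0, 2, 1, 2);  7: (0, 1, 1, 0);  8: (0, 1, 1, 0);  9: (0, 2, 1, 2);  10: (0, 0, 0, 1)

The 10 indices split into 4 linkage classes (same alcove rep ⇔ same W_5-dot-orbit):

[[1, 6, 9], [2, 3], [4, 5, 7, 8], [10]]


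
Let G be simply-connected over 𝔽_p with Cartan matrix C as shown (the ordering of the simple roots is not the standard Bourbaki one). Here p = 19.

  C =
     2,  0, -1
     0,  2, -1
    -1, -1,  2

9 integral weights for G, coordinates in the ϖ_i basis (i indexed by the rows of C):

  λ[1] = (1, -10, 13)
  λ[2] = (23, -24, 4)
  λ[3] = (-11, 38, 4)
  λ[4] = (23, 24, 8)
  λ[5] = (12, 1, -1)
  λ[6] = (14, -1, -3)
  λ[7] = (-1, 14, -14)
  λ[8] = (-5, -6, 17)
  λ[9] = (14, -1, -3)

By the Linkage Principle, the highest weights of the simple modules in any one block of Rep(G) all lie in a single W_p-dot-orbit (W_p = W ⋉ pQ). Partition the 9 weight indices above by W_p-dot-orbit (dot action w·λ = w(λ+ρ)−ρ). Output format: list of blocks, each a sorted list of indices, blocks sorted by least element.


A_3 Cartan matrix, 3 simple roots permuted; ρ=(1,1,1).

Alcove-folded reps (p=19, 9 weights, presented ϖ-order):

    λ_1 → (2, 9, 5)
    λ_2 → (4, 5, 9)
    λ_3 → (4, 5, 9)
    λ_4 → (4, 5, 9)
    λ_5 → (13, 2, 0)
    λ_6 → (13, 2, 0)
    λ_7 → (13, 2, 0)
    λ_8 → (4, 5, 9)
    λ_9 → (13, 2, 0)

Linkage partition of the 9 weights (3 classes, p=19):

[[1], [2, 3, 4, 8], [5, 6, 7, 9]]


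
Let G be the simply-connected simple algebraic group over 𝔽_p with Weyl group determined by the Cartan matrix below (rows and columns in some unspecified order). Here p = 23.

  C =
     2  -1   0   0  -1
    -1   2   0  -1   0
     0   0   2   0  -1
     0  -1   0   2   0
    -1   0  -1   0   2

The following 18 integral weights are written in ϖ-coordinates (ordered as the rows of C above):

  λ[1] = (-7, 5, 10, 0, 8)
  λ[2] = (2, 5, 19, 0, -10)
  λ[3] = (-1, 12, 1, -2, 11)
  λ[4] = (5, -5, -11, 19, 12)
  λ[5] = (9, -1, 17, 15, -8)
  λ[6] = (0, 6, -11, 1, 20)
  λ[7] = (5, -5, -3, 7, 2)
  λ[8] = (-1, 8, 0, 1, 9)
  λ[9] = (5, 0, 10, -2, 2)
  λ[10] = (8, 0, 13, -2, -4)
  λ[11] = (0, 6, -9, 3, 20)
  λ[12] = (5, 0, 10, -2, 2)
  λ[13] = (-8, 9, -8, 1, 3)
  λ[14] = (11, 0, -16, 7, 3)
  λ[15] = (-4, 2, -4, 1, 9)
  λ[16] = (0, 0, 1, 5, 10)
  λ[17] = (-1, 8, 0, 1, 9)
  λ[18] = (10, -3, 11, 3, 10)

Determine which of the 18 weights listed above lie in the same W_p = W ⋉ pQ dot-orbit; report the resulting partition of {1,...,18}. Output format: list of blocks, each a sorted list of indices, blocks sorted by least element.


Dynkin diagram of C (from the 8 off-diagonal −1 entries): A_5.

Each λ_j+ρ reduced to Ā_23; 5-tuples below use C's row order:

  1: (6, 0, 11, 1, 3)
  2: (6, 0, 11, 1, 3)
  3: (0, 9, 1, 2, 10)
  4: (2, 4, 2, 4, 1)
  5: (3, 0, 3, 2, 4)
  6: (1, 1, 2, 6, 11)
  7: (2, 4, 2, 4, 1)
  8: (0, 9, 1, 2, 10)
  9: (6, 0, 11, 1, 3)
  10: (6, 0, 11, 1, 3)
  11: (1, 1, 2, 6, 11)
  12: (6, 0, 11, 1, 3)
  13: (3, 0, 3, 2, 4)
  14: (1, 1, 2, 6, 11)
  15: (3, 0, 3, 2, 4)
  16: (1, 1, 2, 6, 11)
  17: (0, 9, 1, 2, 10)
  18: (0, 9, 1, 2, 10)

Grouping the 18 weights by Ā_23-representative: 5 linkage classes.

[[1, 2, 9, 10, 12], [3, 8, 17, 18], [4, 7], [5, 13, 15], [6, 11, 14, 16]]


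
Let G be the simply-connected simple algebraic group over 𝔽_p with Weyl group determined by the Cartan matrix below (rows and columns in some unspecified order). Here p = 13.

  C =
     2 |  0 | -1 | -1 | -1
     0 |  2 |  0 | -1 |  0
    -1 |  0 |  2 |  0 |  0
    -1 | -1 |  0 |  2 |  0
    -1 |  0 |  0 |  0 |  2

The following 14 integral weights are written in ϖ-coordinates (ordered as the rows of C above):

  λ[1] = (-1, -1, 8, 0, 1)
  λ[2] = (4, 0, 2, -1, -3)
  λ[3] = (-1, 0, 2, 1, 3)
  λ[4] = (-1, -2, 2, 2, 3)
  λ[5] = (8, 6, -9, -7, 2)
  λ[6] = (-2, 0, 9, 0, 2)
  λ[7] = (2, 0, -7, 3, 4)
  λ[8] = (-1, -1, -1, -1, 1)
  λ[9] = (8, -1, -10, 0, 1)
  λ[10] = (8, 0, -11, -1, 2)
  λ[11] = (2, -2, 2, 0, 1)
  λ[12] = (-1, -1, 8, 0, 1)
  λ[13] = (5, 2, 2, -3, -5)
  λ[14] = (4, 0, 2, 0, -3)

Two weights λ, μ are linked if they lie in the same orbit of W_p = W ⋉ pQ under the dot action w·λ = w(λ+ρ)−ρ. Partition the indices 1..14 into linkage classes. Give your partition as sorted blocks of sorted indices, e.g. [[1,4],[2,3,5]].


Dynkin diagram of C (from the 8 off-diagonal −1 entries): D_5.

Each λ_j+ρ reduced to Ā_13; 5-tuples below use C's row order:

    [1] (0, 0, 9, 1, 2)
    [2] (3, 1, 3, 0, 2)
    [3] (0, 1, 3, 2, 4)
    [4] (0, 1, 3, 2, 4)
    [5] (3, 1, 3, 0, 2)
    [6] (0, 0, 9, 1, 2)
    [7] (3, 1, 3, 0, 2)
    [8] (0, 0, 0, 0, 2)
    [9] (0, 0, 9, 1, 2)
    [10] (0, 0, 9, 1, 2)
    [11] (3, 1, 3, 0, 2)
    [12] (0, 0, 9, 1, 2)
    [13] (0, 1, 3, 2, 4)
    [14] (3, 1, 3, 0, 2)

Partition of {1..14} into 4 W_13-dot-orbits:

[[1, 6, 9, 10, 12], [2, 5, 7, 11, 14], [3, 4, 13], [8]]


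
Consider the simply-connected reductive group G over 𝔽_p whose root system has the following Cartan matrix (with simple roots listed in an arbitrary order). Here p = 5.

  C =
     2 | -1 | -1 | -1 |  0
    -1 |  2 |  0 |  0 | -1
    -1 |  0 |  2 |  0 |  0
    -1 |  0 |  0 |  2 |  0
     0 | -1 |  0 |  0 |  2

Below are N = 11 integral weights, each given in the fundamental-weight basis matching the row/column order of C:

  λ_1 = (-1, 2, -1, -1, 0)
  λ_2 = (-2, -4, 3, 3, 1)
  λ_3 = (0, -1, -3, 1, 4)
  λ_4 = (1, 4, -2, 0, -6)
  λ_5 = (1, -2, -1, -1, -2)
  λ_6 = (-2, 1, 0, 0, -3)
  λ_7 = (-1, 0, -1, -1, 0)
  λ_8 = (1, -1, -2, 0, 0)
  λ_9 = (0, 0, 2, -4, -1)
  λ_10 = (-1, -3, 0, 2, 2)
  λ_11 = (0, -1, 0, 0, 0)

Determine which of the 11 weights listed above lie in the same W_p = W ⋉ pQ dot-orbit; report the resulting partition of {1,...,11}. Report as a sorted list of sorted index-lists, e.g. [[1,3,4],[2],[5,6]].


Type D_5, rank 5, |W|=1920; reorder rows/cols to standard.

W_5-reps of the 11 weights in Ā_5 (same 5-coord order as C):

  [1] (0, 1, 0, 0, 1)
  [2] (1, 1, 0, 0, 0)
  [3] (0, 0, 1, 1, 2)
  [4] (1, 0, 1, 1, 1)
  [5] (0, 1, 0, 0, 1)
  [6] (0, 1, 0, 0, 1)
  [7] (0, 1, 0, 0, 1)
  [8] (1, 0, 1, 1, 1)
  [9] (1, 0, 1, 1, 1)
  [10] (1, 0, 1, 1, 1)
  [11] (1, 0, 1, 1, 1)

The 11 indices split into 4 linkage classes (same alcove rep ⇔ same W_5-dot-orbit):

[[1, 5, 6, 7], [2], [3], [4, 8, 9, 10, 11]]


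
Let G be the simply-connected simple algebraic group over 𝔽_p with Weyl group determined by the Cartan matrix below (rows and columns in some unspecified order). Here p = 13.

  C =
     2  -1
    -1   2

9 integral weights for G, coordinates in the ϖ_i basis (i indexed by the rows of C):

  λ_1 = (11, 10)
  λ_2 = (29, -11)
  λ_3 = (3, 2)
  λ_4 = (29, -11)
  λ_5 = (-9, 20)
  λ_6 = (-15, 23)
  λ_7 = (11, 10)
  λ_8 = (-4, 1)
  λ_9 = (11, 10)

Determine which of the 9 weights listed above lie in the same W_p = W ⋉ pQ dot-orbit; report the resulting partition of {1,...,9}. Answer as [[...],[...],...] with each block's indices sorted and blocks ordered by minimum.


Type A_2, rank 2, |W|=6; reorder rows/cols to standard.

W_13-reps of the 9 weights in Ā_13 (same 2-coord order as C):

  λ_1+ρ ↦ (2, 1)
  λ_2+ρ ↦ (4, 3)
  λ_3+ρ ↦ (4, 3)
  λ_4+ρ ↦ (4, 3)
  λ_5+ρ ↦ (0, 5)
  λ_6+ρ ↦ (2, 1)
  λ_7+ρ ↦ (2, 1)
  λ_8+ρ ↦ (2, 1)
  λ_9+ρ ↦ (2, 1)

Grouping the 9 weights by Ā_13-representative: 3 linkage classes.

[[1, 6, 7, 8, 9], [2, 3, 4], [5]]
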